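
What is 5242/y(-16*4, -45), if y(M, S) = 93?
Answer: 5242/93 ≈ 56.366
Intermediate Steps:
5242/y(-16*4, -45) = 5242/93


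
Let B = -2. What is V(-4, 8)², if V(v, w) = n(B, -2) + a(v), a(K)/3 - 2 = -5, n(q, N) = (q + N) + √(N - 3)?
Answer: (13 - I*√5)² ≈ 164.0 - 58.138*I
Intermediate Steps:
n(q, N) = N + q + √(-3 + N) (n(q, N) = (N + q) + √(-3 + N) = N + q + √(-3 + N))
a(K) = -9 (a(K) = 6 + 3*(-5) = 6 - 15 = -9)
V(v, w) = -13 + I*√5 (V(v, w) = (-2 - 2 + √(-3 - 2)) - 9 = (-2 - 2 + √(-5)) - 9 = (-2 - 2 + I*√5) - 9 = (-4 + I*√5) - 9 = -13 + I*√5)
V(-4, 8)² = (-13 + I*√5)²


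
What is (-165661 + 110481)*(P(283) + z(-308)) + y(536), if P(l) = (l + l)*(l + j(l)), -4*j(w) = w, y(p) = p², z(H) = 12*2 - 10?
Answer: -6629451754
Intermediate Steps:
z(H) = 14 (z(H) = 24 - 10 = 14)
j(w) = -w/4
P(l) = 3*l²/2 (P(l) = (l + l)*(l - l/4) = (2*l)*(3*l/4) = 3*l²/2)
(-165661 + 110481)*(P(283) + z(-308)) + y(536) = (-165661 + 110481)*((3/2)*283² + 14) + 536² = -55180*((3/2)*80089 + 14) + 287296 = -55180*(240267/2 + 14) + 287296 = -55180*240295/2 + 287296 = -6629739050 + 287296 = -6629451754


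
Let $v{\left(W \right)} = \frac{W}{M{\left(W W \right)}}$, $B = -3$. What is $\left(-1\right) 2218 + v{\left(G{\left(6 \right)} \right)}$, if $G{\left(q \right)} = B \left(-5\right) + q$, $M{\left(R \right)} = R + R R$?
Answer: $- \frac{20587475}{9282} \approx -2218.0$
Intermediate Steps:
$M{\left(R \right)} = R + R^{2}$
$G{\left(q \right)} = 15 + q$ ($G{\left(q \right)} = \left(-3\right) \left(-5\right) + q = 15 + q$)
$v{\left(W \right)} = \frac{1}{W \left(1 + W^{2}\right)}$ ($v{\left(W \right)} = \frac{W}{W W \left(1 + W W\right)} = \frac{W}{W^{2} \left(1 + W^{2}\right)} = W \frac{1}{W^{2} \left(1 + W^{2}\right)} = \frac{1}{W \left(1 + W^{2}\right)}$)
$\left(-1\right) 2218 + v{\left(G{\left(6 \right)} \right)} = \left(-1\right) 2218 + \frac{1}{\left(15 + 6\right) + \left(15 + 6\right)^{3}} = -2218 + \frac{1}{21 + 21^{3}} = -2218 + \frac{1}{21 + 9261} = -2218 + \frac{1}{9282} = - \frac{20587475}{9282}$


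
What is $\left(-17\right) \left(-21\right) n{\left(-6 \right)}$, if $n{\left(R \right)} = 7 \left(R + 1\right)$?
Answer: $-12495$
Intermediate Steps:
$n{\left(R \right)} = 7 + 7 R$ ($n{\left(R \right)} = 7 \left(1 + R\right) = 7 + 7 R$)
$\left(-17\right) \left(-21\right) n{\left(-6 \right)} = \left(-17\right) \left(-21\right) \left(7 + 7 \left(-6\right)\right) = 357 \left(7 - 42\right) = 357 \left(-35\right) = -12495$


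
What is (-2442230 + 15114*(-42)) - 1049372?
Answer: -4126390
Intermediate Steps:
(-2442230 + 15114*(-42)) - 1049372 = (-2442230 - 634788) - 1049372 = -3077018 - 1049372 = -4126390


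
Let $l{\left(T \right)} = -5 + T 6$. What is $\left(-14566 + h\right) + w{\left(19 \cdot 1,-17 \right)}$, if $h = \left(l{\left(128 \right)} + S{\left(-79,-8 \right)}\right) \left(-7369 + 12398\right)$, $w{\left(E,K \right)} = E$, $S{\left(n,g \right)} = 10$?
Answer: $3872870$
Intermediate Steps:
$l{\left(T \right)} = -5 + 6 T$
$h = 3887417$ ($h = \left(\left(-5 + 6 \cdot 128\right) + 10\right) \left(-7369 + 12398\right) = \left(\left(-5 + 768\right) + 10\right) 5029 = \left(763 + 10\right) 5029 = 773 \cdot 5029 = 3887417$)
$\left(-14566 + h\right) + w{\left(19 \cdot 1,-17 \right)} = \left(-14566 + 3887417\right) + 19 \cdot 1 = 3872851 + 19 = 3872870$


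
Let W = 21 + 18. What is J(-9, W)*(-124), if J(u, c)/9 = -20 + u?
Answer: 32364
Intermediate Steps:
W = 39
J(u, c) = -180 + 9*u (J(u, c) = 9*(-20 + u) = -180 + 9*u)
J(-9, W)*(-124) = (-180 + 9*(-9))*(-124) = (-180 - 81)*(-124) = -261*(-124) = 32364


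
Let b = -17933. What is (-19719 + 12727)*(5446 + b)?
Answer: 87309104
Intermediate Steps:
(-19719 + 12727)*(5446 + b) = (-19719 + 12727)*(5446 - 17933) = -6992*(-12487) = 87309104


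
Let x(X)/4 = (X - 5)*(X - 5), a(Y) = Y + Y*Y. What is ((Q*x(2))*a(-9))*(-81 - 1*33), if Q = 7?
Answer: -2068416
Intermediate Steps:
a(Y) = Y + Y²
x(X) = 4*(-5 + X)² (x(X) = 4*((X - 5)*(X - 5)) = 4*((-5 + X)*(-5 + X)) = 4*(-5 + X)²)
((Q*x(2))*a(-9))*(-81 - 1*33) = ((7*(4*(-5 + 2)²))*(-9*(1 - 9)))*(-81 - 1*33) = ((7*(4*(-3)²))*(-9*(-8)))*(-81 - 33) = ((7*(4*9))*72)*(-114) = ((7*36)*72)*(-114) = (252*72)*(-114) = 18144*(-114) = -2068416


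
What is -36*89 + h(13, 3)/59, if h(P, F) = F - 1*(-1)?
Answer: -189032/59 ≈ -3203.9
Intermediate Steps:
h(P, F) = 1 + F (h(P, F) = F + 1 = 1 + F)
-36*89 + h(13, 3)/59 = -36*89 + (1 + 3)/59 = -3204 + 4*(1/59) = -3204 + 4/59 = -189032/59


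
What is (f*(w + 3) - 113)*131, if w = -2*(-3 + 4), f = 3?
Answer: -14410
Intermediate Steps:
w = -2 (w = -2*1 = -2)
(f*(w + 3) - 113)*131 = (3*(-2 + 3) - 113)*131 = (3*1 - 113)*131 = (3 - 113)*131 = -110*131 = -14410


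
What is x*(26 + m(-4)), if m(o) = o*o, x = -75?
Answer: -3150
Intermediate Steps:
m(o) = o²
x*(26 + m(-4)) = -75*(26 + (-4)²) = -75*(26 + 16) = -75*42 = -3150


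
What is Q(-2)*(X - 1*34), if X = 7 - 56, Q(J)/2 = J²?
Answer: -664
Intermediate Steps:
Q(J) = 2*J²
X = -49
Q(-2)*(X - 1*34) = (2*(-2)²)*(-49 - 1*34) = (2*4)*(-49 - 34) = 8*(-83) = -664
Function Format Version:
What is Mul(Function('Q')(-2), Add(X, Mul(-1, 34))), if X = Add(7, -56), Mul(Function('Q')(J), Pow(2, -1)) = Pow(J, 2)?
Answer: -664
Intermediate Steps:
Function('Q')(J) = Mul(2, Pow(J, 2))
X = -49
Mul(Function('Q')(-2), Add(X, Mul(-1, 34))) = Mul(Mul(2, Pow(-2, 2)), Add(-49, Mul(-1, 34))) = Mul(Mul(2, 4), Add(-49, -34)) = Mul(8, -83) = -664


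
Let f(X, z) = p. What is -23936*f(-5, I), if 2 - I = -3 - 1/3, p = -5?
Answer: 119680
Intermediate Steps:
I = 16/3 (I = 2 - (-3 - 1/3) = 2 - (-3 - 1*⅓) = 2 - (-3 - ⅓) = 2 - 1*(-10/3) = 2 + 10/3 = 16/3 ≈ 5.3333)
f(X, z) = -5
-23936*f(-5, I) = -23936*(-5) = 119680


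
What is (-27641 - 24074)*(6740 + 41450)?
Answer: -2492145850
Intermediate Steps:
(-27641 - 24074)*(6740 + 41450) = -51715*48190 = -2492145850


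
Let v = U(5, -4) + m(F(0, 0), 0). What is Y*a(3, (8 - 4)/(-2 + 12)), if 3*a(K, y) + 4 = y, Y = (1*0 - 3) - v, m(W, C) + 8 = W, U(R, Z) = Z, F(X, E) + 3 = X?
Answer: -72/5 ≈ -14.400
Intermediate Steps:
F(X, E) = -3 + X
m(W, C) = -8 + W
v = -15 (v = -4 + (-8 + (-3 + 0)) = -4 + (-8 - 3) = -4 - 11 = -15)
Y = 12 (Y = (1*0 - 3) - 1*(-15) = (0 - 3) + 15 = -3 + 15 = 12)
a(K, y) = -4/3 + y/3
Y*a(3, (8 - 4)/(-2 + 12)) = 12*(-4/3 + ((8 - 4)/(-2 + 12))/3) = 12*(-4/3 + (4/10)/3) = 12*(-4/3 + (4*(⅒))/3) = 12*(-4/3 + (⅓)*(⅖)) = 12*(-4/3 + 2/15) = 12*(-6/5) = -72/5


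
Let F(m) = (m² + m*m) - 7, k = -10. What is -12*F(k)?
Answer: -2316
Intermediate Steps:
F(m) = -7 + 2*m² (F(m) = (m² + m²) - 7 = 2*m² - 7 = -7 + 2*m²)
-12*F(k) = -12*(-7 + 2*(-10)²) = -12*(-7 + 2*100) = -12*(-7 + 200) = -12*193 = -2316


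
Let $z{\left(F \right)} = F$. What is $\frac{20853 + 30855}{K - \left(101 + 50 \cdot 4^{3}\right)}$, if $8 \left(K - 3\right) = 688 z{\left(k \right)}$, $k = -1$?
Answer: $- \frac{4309}{282} \approx -15.28$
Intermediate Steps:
$K = -83$ ($K = 3 + \frac{688 \left(-1\right)}{8} = 3 + \frac{1}{8} \left(-688\right) = 3 - 86 = -83$)
$\frac{20853 + 30855}{K - \left(101 + 50 \cdot 4^{3}\right)} = \frac{20853 + 30855}{-83 - \left(101 + 50 \cdot 4^{3}\right)} = \frac{51708}{-83 - 3301} = \frac{51708}{-3384} = 51708 \left(- \frac{1}{3384}\right) = - \frac{4309}{282}$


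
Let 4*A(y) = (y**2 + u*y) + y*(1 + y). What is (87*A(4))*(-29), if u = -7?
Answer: -5046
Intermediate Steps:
A(y) = -7*y/4 + y**2/4 + y*(1 + y)/4 (A(y) = ((y**2 - 7*y) + y*(1 + y))/4 = (y**2 - 7*y + y*(1 + y))/4 = -7*y/4 + y**2/4 + y*(1 + y)/4)
(87*A(4))*(-29) = (87*((1/2)*4*(-3 + 4)))*(-29) = (87*((1/2)*4*1))*(-29) = (87*2)*(-29) = 174*(-29) = -5046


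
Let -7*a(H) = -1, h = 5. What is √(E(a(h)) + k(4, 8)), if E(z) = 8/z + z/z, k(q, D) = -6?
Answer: √51 ≈ 7.1414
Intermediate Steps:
a(H) = ⅐ (a(H) = -⅐*(-1) = ⅐)
E(z) = 1 + 8/z (E(z) = 8/z + 1 = 1 + 8/z)
√(E(a(h)) + k(4, 8)) = √((8 + ⅐)/(⅐) - 6) = √(7*(57/7) - 6) = √(57 - 6) = √51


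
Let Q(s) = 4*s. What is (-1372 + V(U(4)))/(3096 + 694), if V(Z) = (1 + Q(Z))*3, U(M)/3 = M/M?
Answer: -1333/3790 ≈ -0.35172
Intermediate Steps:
U(M) = 3 (U(M) = 3*(M/M) = 3*1 = 3)
V(Z) = 3 + 12*Z (V(Z) = (1 + 4*Z)*3 = 3 + 12*Z)
(-1372 + V(U(4)))/(3096 + 694) = (-1372 + (3 + 12*3))/(3096 + 694) = (-1372 + (3 + 36))/3790 = (-1372 + 39)*(1/3790) = -1333*1/3790 = -1333/3790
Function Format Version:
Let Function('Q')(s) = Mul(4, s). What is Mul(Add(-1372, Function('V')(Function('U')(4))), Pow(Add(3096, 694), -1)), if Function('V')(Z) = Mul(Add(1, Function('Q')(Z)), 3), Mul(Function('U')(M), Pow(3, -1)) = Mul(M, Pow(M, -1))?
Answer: Rational(-1333, 3790) ≈ -0.35172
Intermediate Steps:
Function('U')(M) = 3 (Function('U')(M) = Mul(3, Mul(M, Pow(M, -1))) = Mul(3, 1) = 3)
Function('V')(Z) = Add(3, Mul(12, Z)) (Function('V')(Z) = Mul(Add(1, Mul(4, Z)), 3) = Add(3, Mul(12, Z)))
Mul(Add(-1372, Function('V')(Function('U')(4))), Pow(Add(3096, 694), -1)) = Mul(Add(-1372, Add(3, Mul(12, 3))), Pow(Add(3096, 694), -1)) = Mul(Add(-1372, Add(3, 36)), Pow(3790, -1)) = Mul(Add(-1372, 39), Rational(1, 3790)) = Mul(-1333, Rational(1, 3790)) = Rational(-1333, 3790)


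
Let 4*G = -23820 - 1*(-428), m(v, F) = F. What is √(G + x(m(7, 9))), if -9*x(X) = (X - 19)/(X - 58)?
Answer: I*√2578978/21 ≈ 76.472*I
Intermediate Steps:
G = -5848 (G = (-23820 - 1*(-428))/4 = (-23820 + 428)/4 = (¼)*(-23392) = -5848)
x(X) = -(-19 + X)/(9*(-58 + X)) (x(X) = -(X - 19)/(9*(X - 58)) = -(-19 + X)/(9*(-58 + X)))
√(G + x(m(7, 9))) = √(-5848 + (19 - 1*9)/(9*(-58 + 9))) = √(-5848 + (⅑)*(19 - 9)/(-49)) = √(-5848 + (⅑)*(-1/49)*10) = √(-5848 - 10/441) = √(-2578978/441) = I*√2578978/21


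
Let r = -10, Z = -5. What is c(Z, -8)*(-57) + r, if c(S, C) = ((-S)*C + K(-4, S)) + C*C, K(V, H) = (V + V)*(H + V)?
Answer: -5482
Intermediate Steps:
K(V, H) = 2*V*(H + V) (K(V, H) = (2*V)*(H + V) = 2*V*(H + V))
c(S, C) = 32 + C² - 8*S - C*S (c(S, C) = ((-S)*C + 2*(-4)*(S - 4)) + C*C = (-C*S + 2*(-4)*(-4 + S)) + C² = (-C*S + (32 - 8*S)) + C² = (32 - 8*S - C*S) + C² = 32 + C² - 8*S - C*S)
c(Z, -8)*(-57) + r = (32 + (-8)² - 8*(-5) - 1*(-8)*(-5))*(-57) - 10 = (32 + 64 + 40 - 40)*(-57) - 10 = 96*(-57) - 10 = -5472 - 10 = -5482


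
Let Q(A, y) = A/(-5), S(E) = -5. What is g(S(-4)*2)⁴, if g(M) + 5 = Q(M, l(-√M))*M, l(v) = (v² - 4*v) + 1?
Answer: 390625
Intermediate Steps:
l(v) = 1 + v² - 4*v
Q(A, y) = -A/5 (Q(A, y) = A*(-⅕) = -A/5)
g(M) = -5 - M²/5 (g(M) = -5 + (-M/5)*M = -5 - M²/5)
g(S(-4)*2)⁴ = (-5 - (-5*2)²/5)⁴ = (-5 - ⅕*(-10)²)⁴ = (-5 - ⅕*100)⁴ = (-5 - 20)⁴ = (-25)⁴ = 390625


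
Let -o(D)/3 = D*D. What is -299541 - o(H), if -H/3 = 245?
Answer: 1321134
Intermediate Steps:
H = -735 (H = -3*245 = -735)
o(D) = -3*D² (o(D) = -3*D*D = -3*D²)
-299541 - o(H) = -299541 - (-3)*(-735)² = -299541 - (-3)*540225 = -299541 - 1*(-1620675) = -299541 + 1620675 = 1321134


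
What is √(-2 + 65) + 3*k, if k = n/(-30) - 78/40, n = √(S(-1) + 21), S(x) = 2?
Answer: -117/20 + 3*√7 - √23/10 ≈ 1.6077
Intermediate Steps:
n = √23 (n = √(2 + 21) = √23 ≈ 4.7958)
k = -39/20 - √23/30 (k = √23/(-30) - 78/40 = √23*(-1/30) - 78*1/40 = -√23/30 - 39/20 = -39/20 - √23/30 ≈ -2.1099)
√(-2 + 65) + 3*k = √(-2 + 65) + 3*(-39/20 - √23/30) = √63 + (-117/20 - √23/10) = 3*√7 + (-117/20 - √23/10) = -117/20 + 3*√7 - √23/10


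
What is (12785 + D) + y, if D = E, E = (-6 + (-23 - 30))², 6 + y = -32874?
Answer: -16614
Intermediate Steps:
y = -32880 (y = -6 - 32874 = -32880)
E = 3481 (E = (-6 - 53)² = (-59)² = 3481)
D = 3481
(12785 + D) + y = (12785 + 3481) - 32880 = 16266 - 32880 = -16614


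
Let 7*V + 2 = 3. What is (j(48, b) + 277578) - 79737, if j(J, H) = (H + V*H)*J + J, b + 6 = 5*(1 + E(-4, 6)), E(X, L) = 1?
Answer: 1386759/7 ≈ 1.9811e+5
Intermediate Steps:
V = ⅐ (V = -2/7 + (⅐)*3 = -2/7 + 3/7 = ⅐ ≈ 0.14286)
b = 4 (b = -6 + 5*(1 + 1) = -6 + 5*2 = -6 + 10 = 4)
j(J, H) = J + 8*H*J/7 (j(J, H) = (H + H/7)*J + J = (8*H/7)*J + J = 8*H*J/7 + J = J + 8*H*J/7)
(j(48, b) + 277578) - 79737 = ((⅐)*48*(7 + 8*4) + 277578) - 79737 = ((⅐)*48*(7 + 32) + 277578) - 79737 = ((⅐)*48*39 + 277578) - 79737 = (1872/7 + 277578) - 79737 = 1944918/7 - 79737 = 1386759/7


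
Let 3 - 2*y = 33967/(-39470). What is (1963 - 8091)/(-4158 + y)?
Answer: 483744320/328080143 ≈ 1.4745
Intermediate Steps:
y = 152377/78940 (y = 3/2 - 33967/(2*(-39470)) = 3/2 - 33967*(-1)/(2*39470) = 3/2 - 1/2*(-33967/39470) = 3/2 + 33967/78940 = 152377/78940 ≈ 1.9303)
(1963 - 8091)/(-4158 + y) = (1963 - 8091)/(-4158 + 152377/78940) = -6128/(-328080143/78940) = -6128*(-78940/328080143) = 483744320/328080143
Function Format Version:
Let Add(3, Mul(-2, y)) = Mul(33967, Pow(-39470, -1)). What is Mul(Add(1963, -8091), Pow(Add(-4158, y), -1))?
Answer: Rational(483744320, 328080143) ≈ 1.4745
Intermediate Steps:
y = Rational(152377, 78940) (y = Add(Rational(3, 2), Mul(Rational(-1, 2), Mul(33967, Pow(-39470, -1)))) = Add(Rational(3, 2), Mul(Rational(-1, 2), Mul(33967, Rational(-1, 39470)))) = Add(Rational(3, 2), Mul(Rational(-1, 2), Rational(-33967, 39470))) = Add(Rational(3, 2), Rational(33967, 78940)) = Rational(152377, 78940) ≈ 1.9303)
Mul(Add(1963, -8091), Pow(Add(-4158, y), -1)) = Mul(Add(1963, -8091), Pow(Add(-4158, Rational(152377, 78940)), -1)) = Mul(-6128, Pow(Rational(-328080143, 78940), -1)) = Mul(-6128, Rational(-78940, 328080143)) = Rational(483744320, 328080143)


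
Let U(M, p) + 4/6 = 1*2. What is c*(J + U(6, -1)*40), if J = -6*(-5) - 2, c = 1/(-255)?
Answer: -244/765 ≈ -0.31895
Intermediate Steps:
U(M, p) = 4/3 (U(M, p) = -2/3 + 1*2 = -2/3 + 2 = 4/3)
c = -1/255 (c = 1*(-1/255) = -1/255 ≈ -0.0039216)
J = 28 (J = 30 - 2 = 28)
c*(J + U(6, -1)*40) = -(28 + (4/3)*40)/255 = -(28 + 160/3)/255 = -1/255*244/3 = -244/765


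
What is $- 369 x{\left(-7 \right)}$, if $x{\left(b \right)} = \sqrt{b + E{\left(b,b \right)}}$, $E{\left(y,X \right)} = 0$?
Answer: $- 369 i \sqrt{7} \approx - 976.28 i$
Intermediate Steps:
$x{\left(b \right)} = \sqrt{b}$ ($x{\left(b \right)} = \sqrt{b + 0} = \sqrt{b}$)
$- 369 x{\left(-7 \right)} = - 369 \sqrt{-7} = - 369 i \sqrt{7}$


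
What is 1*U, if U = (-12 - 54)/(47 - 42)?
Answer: -66/5 ≈ -13.200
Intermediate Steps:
U = -66/5 ≈ -13.200
1*U = 1*(-66/5) = -66/5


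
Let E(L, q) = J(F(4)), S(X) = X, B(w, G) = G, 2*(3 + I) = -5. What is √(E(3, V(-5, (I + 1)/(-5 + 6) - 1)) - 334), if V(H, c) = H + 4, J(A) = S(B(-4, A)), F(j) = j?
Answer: I*√330 ≈ 18.166*I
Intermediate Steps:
I = -11/2 (I = -3 + (½)*(-5) = -3 - 5/2 = -11/2 ≈ -5.5000)
J(A) = A
V(H, c) = 4 + H
E(L, q) = 4
√(E(3, V(-5, (I + 1)/(-5 + 6) - 1)) - 334) = √(4 - 334) = √(-330) = I*√330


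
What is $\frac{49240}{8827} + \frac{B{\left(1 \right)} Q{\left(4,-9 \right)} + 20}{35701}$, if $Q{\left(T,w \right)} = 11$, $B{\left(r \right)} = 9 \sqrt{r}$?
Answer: $\frac{1758967653}{315132727} \approx 5.5817$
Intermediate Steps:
$\frac{49240}{8827} + \frac{B{\left(1 \right)} Q{\left(4,-9 \right)} + 20}{35701} = \frac{49240}{8827} + \frac{9 \sqrt{1} \cdot 11 + 20}{35701} = 49240 \cdot \frac{1}{8827} + \left(9 \cdot 1 \cdot 11 + 20\right) \frac{1}{35701} = \frac{49240}{8827} + \left(9 \cdot 11 + 20\right) \frac{1}{35701} = \frac{49240}{8827} + \left(99 + 20\right) \frac{1}{35701} = \frac{49240}{8827} + 119 \cdot \frac{1}{35701} = \frac{49240}{8827} + \frac{119}{35701} = \frac{1758967653}{315132727}$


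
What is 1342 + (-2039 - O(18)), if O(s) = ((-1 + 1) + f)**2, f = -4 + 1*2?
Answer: -701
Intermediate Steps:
f = -2 (f = -4 + 2 = -2)
O(s) = 4 (O(s) = ((-1 + 1) - 2)**2 = (0 - 2)**2 = (-2)**2 = 4)
1342 + (-2039 - O(18)) = 1342 + (-2039 - 1*4) = 1342 + (-2039 - 4) = 1342 - 2043 = -701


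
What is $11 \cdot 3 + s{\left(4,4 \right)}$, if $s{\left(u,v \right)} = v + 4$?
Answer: $41$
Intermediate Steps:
$s{\left(u,v \right)} = 4 + v$
$11 \cdot 3 + s{\left(4,4 \right)} = 11 \cdot 3 + \left(4 + 4\right) = 33 + 8 = 41$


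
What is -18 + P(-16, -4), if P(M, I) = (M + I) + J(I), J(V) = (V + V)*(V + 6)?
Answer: -54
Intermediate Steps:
J(V) = 2*V*(6 + V) (J(V) = (2*V)*(6 + V) = 2*V*(6 + V))
P(M, I) = I + M + 2*I*(6 + I) (P(M, I) = (M + I) + 2*I*(6 + I) = (I + M) + 2*I*(6 + I) = I + M + 2*I*(6 + I))
-18 + P(-16, -4) = -18 + (-4 - 16 + 2*(-4)*(6 - 4)) = -18 + (-4 - 16 + 2*(-4)*2) = -18 + (-4 - 16 - 16) = -18 - 36 = -54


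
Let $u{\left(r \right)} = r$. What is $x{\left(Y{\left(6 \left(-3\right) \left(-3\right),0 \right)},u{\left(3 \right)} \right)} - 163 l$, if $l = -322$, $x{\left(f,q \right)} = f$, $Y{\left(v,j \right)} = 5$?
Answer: $52491$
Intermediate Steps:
$x{\left(Y{\left(6 \left(-3\right) \left(-3\right),0 \right)},u{\left(3 \right)} \right)} - 163 l = 5 - -52486 = 5 + 52486 = 52491$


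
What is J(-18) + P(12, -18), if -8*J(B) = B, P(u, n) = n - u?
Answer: -111/4 ≈ -27.750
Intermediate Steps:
J(B) = -B/8
J(-18) + P(12, -18) = -⅛*(-18) + (-18 - 1*12) = 9/4 + (-18 - 12) = 9/4 - 30 = -111/4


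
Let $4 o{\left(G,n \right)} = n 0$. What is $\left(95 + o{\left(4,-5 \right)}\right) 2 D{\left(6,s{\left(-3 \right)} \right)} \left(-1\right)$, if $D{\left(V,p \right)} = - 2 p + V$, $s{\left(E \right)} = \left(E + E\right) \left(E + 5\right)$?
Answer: $-5700$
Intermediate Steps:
$o{\left(G,n \right)} = 0$ ($o{\left(G,n \right)} = \frac{n 0}{4} = \frac{1}{4} \cdot 0 = 0$)
$s{\left(E \right)} = 2 E \left(5 + E\right)$
$D{\left(V,p \right)} = V - 2 p$
$\left(95 + o{\left(4,-5 \right)}\right) 2 D{\left(6,s{\left(-3 \right)} \right)} \left(-1\right) = \left(95 + 0\right) 2 \left(6 - 2 \cdot 2 \left(-3\right) \left(5 - 3\right)\right) \left(-1\right) = 95 \cdot 2 \left(6 - 2 \cdot 2 \left(-3\right) 2\right) \left(-1\right) = 95 \cdot 2 \left(6 - -24\right) \left(-1\right) = 95 \cdot 2 \left(6 + 24\right) \left(-1\right) = 95 \cdot 2 \cdot 30 \left(-1\right) = 95 \cdot 60 \left(-1\right) = 95 \left(-60\right) = -5700$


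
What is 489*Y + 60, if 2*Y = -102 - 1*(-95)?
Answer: -3303/2 ≈ -1651.5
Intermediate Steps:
Y = -7/2 (Y = (-102 - 1*(-95))/2 = (-102 + 95)/2 = (1/2)*(-7) = -7/2 ≈ -3.5000)
489*Y + 60 = 489*(-7/2) + 60 = -3423/2 + 60 = -3303/2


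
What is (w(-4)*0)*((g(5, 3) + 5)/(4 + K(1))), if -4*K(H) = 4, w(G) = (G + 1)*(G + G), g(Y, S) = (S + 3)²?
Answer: 0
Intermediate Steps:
g(Y, S) = (3 + S)²
w(G) = 2*G*(1 + G) (w(G) = (1 + G)*(2*G) = 2*G*(1 + G))
K(H) = -1 (K(H) = -¼*4 = -1)
(w(-4)*0)*((g(5, 3) + 5)/(4 + K(1))) = ((2*(-4)*(1 - 4))*0)*(((3 + 3)² + 5)/(4 - 1)) = ((2*(-4)*(-3))*0)*((6² + 5)/3) = (24*0)*((36 + 5)*(⅓)) = 0*(41*(⅓)) = 0*(41/3) = 0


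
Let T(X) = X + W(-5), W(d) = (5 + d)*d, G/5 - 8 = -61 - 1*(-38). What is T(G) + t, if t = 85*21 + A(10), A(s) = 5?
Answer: 1715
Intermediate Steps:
G = -75 (G = 40 + 5*(-61 - 1*(-38)) = 40 + 5*(-61 + 38) = 40 + 5*(-23) = 40 - 115 = -75)
W(d) = d*(5 + d)
T(X) = X (T(X) = X - 5*(5 - 5) = X - 5*0 = X + 0 = X)
t = 1790 (t = 85*21 + 5 = 1785 + 5 = 1790)
T(G) + t = -75 + 1790 = 1715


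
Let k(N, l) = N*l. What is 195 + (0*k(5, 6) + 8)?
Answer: 203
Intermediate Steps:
195 + (0*k(5, 6) + 8) = 195 + (0*(5*6) + 8) = 195 + (0*30 + 8) = 195 + (0 + 8) = 195 + 8 = 203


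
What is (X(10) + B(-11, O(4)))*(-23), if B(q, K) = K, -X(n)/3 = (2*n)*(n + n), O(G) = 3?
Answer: 27531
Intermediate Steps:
X(n) = -12*n² (X(n) = -3*2*n*(n + n) = -3*2*n*2*n = -12*n²)
(X(10) + B(-11, O(4)))*(-23) = (-12*10² + 3)*(-23) = (-12*100 + 3)*(-23) = (-1200 + 3)*(-23) = -1197*(-23) = 27531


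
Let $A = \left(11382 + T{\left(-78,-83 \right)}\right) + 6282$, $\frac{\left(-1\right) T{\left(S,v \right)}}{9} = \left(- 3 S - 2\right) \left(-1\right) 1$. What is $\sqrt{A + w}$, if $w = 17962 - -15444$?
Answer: $\sqrt{53158} \approx 230.56$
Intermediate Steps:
$T{\left(S,v \right)} = -18 - 27 S$ ($T{\left(S,v \right)} = - 9 \left(- 3 S - 2\right) \left(-1\right) 1 = - 9 \left(-2 - 3 S\right) \left(-1\right) 1 = - 9 \left(2 + 3 S\right) 1 = - 9 \left(2 + 3 S\right) = -18 - 27 S$)
$w = 33406$ ($w = 17962 + 15444 = 33406$)
$A = 19752$ ($A = \left(11382 - -2088\right) + 6282 = \left(11382 + \left(-18 + 2106\right)\right) + 6282 = \left(11382 + 2088\right) + 6282 = 13470 + 6282 = 19752$)
$\sqrt{A + w} = \sqrt{19752 + 33406} = \sqrt{53158}$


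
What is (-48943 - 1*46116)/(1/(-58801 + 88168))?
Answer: -2791597653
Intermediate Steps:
(-48943 - 1*46116)/(1/(-58801 + 88168)) = (-48943 - 46116)/(1/29367) = -95059/1/29367 = -95059*29367 = -2791597653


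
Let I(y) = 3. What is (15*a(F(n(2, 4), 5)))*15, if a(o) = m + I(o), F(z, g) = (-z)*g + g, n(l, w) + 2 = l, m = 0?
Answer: 675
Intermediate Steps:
n(l, w) = -2 + l
F(z, g) = g - g*z (F(z, g) = -g*z + g = g - g*z)
a(o) = 3 (a(o) = 0 + 3 = 3)
(15*a(F(n(2, 4), 5)))*15 = (15*3)*15 = 45*15 = 675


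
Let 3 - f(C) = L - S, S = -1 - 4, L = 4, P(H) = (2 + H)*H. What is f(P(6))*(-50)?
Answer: 300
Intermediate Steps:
P(H) = H*(2 + H)
S = -5
f(C) = -6 (f(C) = 3 - (4 - 1*(-5)) = 3 - (4 + 5) = 3 - 1*9 = 3 - 9 = -6)
f(P(6))*(-50) = -6*(-50) = 300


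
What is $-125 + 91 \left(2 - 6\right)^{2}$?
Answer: $1331$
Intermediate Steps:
$-125 + 91 \left(2 - 6\right)^{2} = -125 + 91 \left(-4\right)^{2} = -125 + 91 \cdot 16 = -125 + 1456 = 1331$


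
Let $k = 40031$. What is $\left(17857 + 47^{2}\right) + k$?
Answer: $60097$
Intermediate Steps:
$\left(17857 + 47^{2}\right) + k = \left(17857 + 47^{2}\right) + 40031 = \left(17857 + 2209\right) + 40031 = 20066 + 40031 = 60097$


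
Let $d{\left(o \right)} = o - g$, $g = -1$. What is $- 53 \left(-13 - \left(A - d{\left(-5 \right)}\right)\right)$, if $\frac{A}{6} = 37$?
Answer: $12667$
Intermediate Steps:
$A = 222$ ($A = 6 \cdot 37 = 222$)
$d{\left(o \right)} = 1 + o$ ($d{\left(o \right)} = o - -1 = o + 1 = 1 + o$)
$- 53 \left(-13 - \left(A - d{\left(-5 \right)}\right)\right) = - 53 \left(-13 + \left(\left(1 - 5\right) - 222\right)\right) = - 53 \left(-13 - 226\right) = \left(-53\right) \left(-239\right) = 12667$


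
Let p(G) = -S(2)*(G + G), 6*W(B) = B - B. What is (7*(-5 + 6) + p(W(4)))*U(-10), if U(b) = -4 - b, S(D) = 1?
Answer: 42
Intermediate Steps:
W(B) = 0 (W(B) = (B - B)/6 = (⅙)*0 = 0)
p(G) = -2*G (p(G) = -(G + G) = -2*G)
(7*(-5 + 6) + p(W(4)))*U(-10) = (7*(-5 + 6) - 2*0)*(-4 - 1*(-10)) = (7*1 + 0)*(-4 + 10) = (7 + 0)*6 = 7*6 = 42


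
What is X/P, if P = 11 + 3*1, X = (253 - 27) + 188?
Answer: 207/7 ≈ 29.571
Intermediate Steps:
X = 414 (X = 226 + 188 = 414)
P = 14 (P = 11 + 3 = 14)
X/P = 414/14 = 414*(1/14) = 207/7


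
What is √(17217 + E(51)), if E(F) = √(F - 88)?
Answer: √(17217 + I*√37) ≈ 131.21 + 0.023*I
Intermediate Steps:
E(F) = √(-88 + F)
√(17217 + E(51)) = √(17217 + √(-88 + 51)) = √(17217 + √(-37)) = √(17217 + I*√37)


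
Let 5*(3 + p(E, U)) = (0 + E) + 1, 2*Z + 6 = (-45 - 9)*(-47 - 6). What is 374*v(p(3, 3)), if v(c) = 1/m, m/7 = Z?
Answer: 11/294 ≈ 0.037415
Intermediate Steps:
Z = 1428 (Z = -3 + ((-45 - 9)*(-47 - 6))/2 = -3 + (-54*(-53))/2 = -3 + (1/2)*2862 = -3 + 1431 = 1428)
m = 9996 (m = 7*1428 = 9996)
p(E, U) = -14/5 + E/5 (p(E, U) = -3 + ((0 + E) + 1)/5 = -3 + (E + 1)/5 = -3 + (1 + E)/5 = -3 + (1/5 + E/5) = -14/5 + E/5)
v(c) = 1/9996
374*v(p(3, 3)) = 374*(1/9996) = 11/294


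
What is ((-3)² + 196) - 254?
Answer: -49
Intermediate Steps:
((-3)² + 196) - 254 = (9 + 196) - 254 = 205 - 254 = -49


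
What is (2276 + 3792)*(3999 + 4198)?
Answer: 49739396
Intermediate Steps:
(2276 + 3792)*(3999 + 4198) = 6068*8197 = 49739396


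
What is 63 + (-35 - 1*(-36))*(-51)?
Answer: 12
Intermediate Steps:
63 + (-35 - 1*(-36))*(-51) = 63 + (-35 + 36)*(-51) = 63 + 1*(-51) = 63 - 51 = 12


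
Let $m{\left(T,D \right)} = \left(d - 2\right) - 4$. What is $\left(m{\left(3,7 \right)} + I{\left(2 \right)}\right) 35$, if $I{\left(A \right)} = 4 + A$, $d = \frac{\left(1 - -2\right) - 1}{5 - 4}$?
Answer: $70$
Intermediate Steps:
$d = 2$ ($d = \frac{\left(1 + 2\right) - 1}{1} = \left(3 - 1\right) 1 = 2 \cdot 1 = 2$)
$m{\left(T,D \right)} = -4$ ($m{\left(T,D \right)} = \left(2 - 2\right) - 4 = 0 - 4 = -4$)
$\left(m{\left(3,7 \right)} + I{\left(2 \right)}\right) 35 = \left(-4 + \left(4 + 2\right)\right) 35 = \left(-4 + 6\right) 35 = 2 \cdot 35 = 70$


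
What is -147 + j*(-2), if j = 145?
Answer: -437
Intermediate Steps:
-147 + j*(-2) = -147 + 145*(-2) = -147 - 290 = -437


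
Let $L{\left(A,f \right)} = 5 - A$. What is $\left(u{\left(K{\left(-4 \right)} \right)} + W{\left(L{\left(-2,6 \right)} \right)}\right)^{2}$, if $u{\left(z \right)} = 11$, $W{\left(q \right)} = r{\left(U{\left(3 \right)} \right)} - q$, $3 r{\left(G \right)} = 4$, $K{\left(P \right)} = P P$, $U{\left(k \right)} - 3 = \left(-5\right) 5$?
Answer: $\frac{256}{9} \approx 28.444$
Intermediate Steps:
$U{\left(k \right)} = -22$ ($U{\left(k \right)} = 3 - 25 = -22$)
$K{\left(P \right)} = P^{2}$
$r{\left(G \right)} = \frac{4}{3}$ ($r{\left(G \right)} = \frac{1}{3} \cdot 4 = \frac{4}{3}$)
$W{\left(q \right)} = \frac{4}{3} - q$
$\left(u{\left(K{\left(-4 \right)} \right)} + W{\left(L{\left(-2,6 \right)} \right)}\right)^{2} = \left(11 - \left(\frac{11}{3} + 2\right)\right)^{2} = \left(11 + \left(\frac{4}{3} - \left(5 + 2\right)\right)\right)^{2} = \left(11 + \left(\frac{4}{3} - 7\right)\right)^{2} = \left(11 - \frac{17}{3}\right)^{2} = \left(\frac{16}{3}\right)^{2} = \frac{256}{9}$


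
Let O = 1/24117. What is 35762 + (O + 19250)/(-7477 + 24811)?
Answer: 14950556569687/418044078 ≈ 35763.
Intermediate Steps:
O = 1/24117 ≈ 4.1465e-5
35762 + (O + 19250)/(-7477 + 24811) = 35762 + (1/24117 + 19250)/(-7477 + 24811) = 35762 + (464252251/24117)/17334 = 35762 + (464252251/24117)*(1/17334) = 35762 + 464252251/418044078 = 14950556569687/418044078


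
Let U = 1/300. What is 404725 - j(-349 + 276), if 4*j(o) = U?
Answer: 485669999/1200 ≈ 4.0473e+5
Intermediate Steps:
U = 1/300 ≈ 0.0033333
j(o) = 1/1200 (j(o) = (¼)*(1/300) = 1/1200)
404725 - j(-349 + 276) = 404725 - 1*1/1200 = 404725 - 1/1200 = 485669999/1200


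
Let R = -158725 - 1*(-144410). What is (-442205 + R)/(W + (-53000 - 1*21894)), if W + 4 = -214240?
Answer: 228260/144569 ≈ 1.5789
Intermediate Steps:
R = -14315 (R = -158725 + 144410 = -14315)
W = -214244 (W = -4 - 214240 = -214244)
(-442205 + R)/(W + (-53000 - 1*21894)) = (-442205 - 14315)/(-214244 + (-53000 - 1*21894)) = -456520/(-214244 + (-53000 - 21894)) = -456520/(-214244 - 74894) = -456520/(-289138) = -456520*(-1/289138) = 228260/144569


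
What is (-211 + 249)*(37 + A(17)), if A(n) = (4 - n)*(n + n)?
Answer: -15390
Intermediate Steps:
A(n) = 2*n*(4 - n) (A(n) = (4 - n)*(2*n) = 2*n*(4 - n))
(-211 + 249)*(37 + A(17)) = (-211 + 249)*(37 + 2*17*(4 - 1*17)) = 38*(37 + 2*17*(4 - 17)) = 38*(37 + 2*17*(-13)) = 38*(37 - 442) = 38*(-405) = -15390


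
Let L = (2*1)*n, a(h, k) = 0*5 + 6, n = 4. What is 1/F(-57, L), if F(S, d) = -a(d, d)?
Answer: -1/6 ≈ -0.16667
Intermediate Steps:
a(h, k) = 6 (a(h, k) = 0 + 6 = 6)
L = 8 (L = (2*1)*4 = 2*4 = 8)
F(S, d) = -6 (F(S, d) = -1*6 = -6)
1/F(-57, L) = 1/(-6) = -1/6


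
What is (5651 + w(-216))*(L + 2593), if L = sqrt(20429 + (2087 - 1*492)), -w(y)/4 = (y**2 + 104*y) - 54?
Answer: -235706293 - 181802*sqrt(5506) ≈ -2.4920e+8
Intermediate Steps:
w(y) = 216 - 416*y - 4*y**2 (w(y) = -4*((y**2 + 104*y) - 54) = -4*(-54 + y**2 + 104*y) = 216 - 416*y - 4*y**2)
L = 2*sqrt(5506) (L = sqrt(20429 + (2087 - 492)) = sqrt(20429 + 1595) = sqrt(22024) = 2*sqrt(5506) ≈ 148.40)
(5651 + w(-216))*(L + 2593) = (5651 + (216 - 416*(-216) - 4*(-216)**2))*(2*sqrt(5506) + 2593) = (5651 + (216 + 89856 - 4*46656))*(2593 + 2*sqrt(5506)) = (5651 + (216 + 89856 - 186624))*(2593 + 2*sqrt(5506)) = (5651 - 96552)*(2593 + 2*sqrt(5506)) = -90901*(2593 + 2*sqrt(5506)) = -235706293 - 181802*sqrt(5506)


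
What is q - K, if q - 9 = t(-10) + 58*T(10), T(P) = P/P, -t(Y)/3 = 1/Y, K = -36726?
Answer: 367933/10 ≈ 36793.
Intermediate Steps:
t(Y) = -3/Y
T(P) = 1
q = 673/10 (q = 9 + (-3/(-10) + 58*1) = 9 + (-3*(-⅒) + 58) = 9 + (3/10 + 58) = 9 + 583/10 = 673/10 ≈ 67.300)
q - K = 673/10 - 1*(-36726) = 673/10 + 36726 = 367933/10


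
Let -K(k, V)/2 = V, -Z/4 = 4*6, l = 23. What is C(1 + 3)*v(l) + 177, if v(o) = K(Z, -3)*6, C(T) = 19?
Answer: 861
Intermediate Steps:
Z = -96 (Z = -16*6 = -4*24 = -96)
K(k, V) = -2*V
v(o) = 36 (v(o) = -2*(-3)*6 = 6*6 = 36)
C(1 + 3)*v(l) + 177 = 19*36 + 177 = 684 + 177 = 861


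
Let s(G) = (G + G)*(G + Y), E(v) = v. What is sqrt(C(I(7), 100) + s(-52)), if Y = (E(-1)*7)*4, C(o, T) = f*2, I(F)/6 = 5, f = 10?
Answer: 2*sqrt(2085) ≈ 91.324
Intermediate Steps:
I(F) = 30 (I(F) = 6*5 = 30)
C(o, T) = 20 (C(o, T) = 10*2 = 20)
Y = -28 (Y = -1*7*4 = -7*4 = -28)
s(G) = 2*G*(-28 + G) (s(G) = (G + G)*(G - 28) = (2*G)*(-28 + G) = 2*G*(-28 + G))
sqrt(C(I(7), 100) + s(-52)) = sqrt(20 + 2*(-52)*(-28 - 52)) = sqrt(20 + 2*(-52)*(-80)) = sqrt(20 + 8320) = sqrt(8340) = 2*sqrt(2085)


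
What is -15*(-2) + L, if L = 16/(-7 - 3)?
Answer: 142/5 ≈ 28.400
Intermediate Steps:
L = -8/5 (L = 16/(-10) = 16*(-1/10) = -8/5 ≈ -1.6000)
-15*(-2) + L = -15*(-2) - 8/5 = 30 - 8/5 = 142/5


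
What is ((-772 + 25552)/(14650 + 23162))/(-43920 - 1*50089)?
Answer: -2065/296222359 ≈ -6.9711e-6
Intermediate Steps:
((-772 + 25552)/(14650 + 23162))/(-43920 - 1*50089) = (24780/37812)/(-43920 - 50089) = (24780*(1/37812))/(-94009) = (2065/3151)*(-1/94009) = -2065/296222359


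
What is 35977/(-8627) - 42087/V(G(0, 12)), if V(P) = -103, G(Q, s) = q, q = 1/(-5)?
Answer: 359378918/888581 ≈ 404.44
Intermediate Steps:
q = -1/5 ≈ -0.20000
G(Q, s) = -1/5
35977/(-8627) - 42087/V(G(0, 12)) = 35977/(-8627) - 42087/(-103) = 35977*(-1/8627) - 42087*(-1/103) = -35977/8627 + 42087/103 = 359378918/888581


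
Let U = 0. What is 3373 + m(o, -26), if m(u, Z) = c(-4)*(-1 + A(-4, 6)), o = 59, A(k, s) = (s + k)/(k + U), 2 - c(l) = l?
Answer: 3364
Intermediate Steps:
c(l) = 2 - l
A(k, s) = (k + s)/k (A(k, s) = (s + k)/(k + 0) = (k + s)/k)
m(u, Z) = -9 (m(u, Z) = (2 - 1*(-4))*(-1 + (-4 + 6)/(-4)) = (2 + 4)*(-1 - ¼*2) = 6*(-1 - ½) = 6*(-3/2) = -9)
3373 + m(o, -26) = 3373 - 9 = 3364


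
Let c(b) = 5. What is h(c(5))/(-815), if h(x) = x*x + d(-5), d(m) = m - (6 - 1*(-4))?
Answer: -2/163 ≈ -0.012270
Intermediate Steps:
d(m) = -10 + m (d(m) = m - (6 + 4) = m - 1*10 = m - 10 = -10 + m)
h(x) = -15 + x² (h(x) = x*x + (-10 - 5) = x² - 15 = -15 + x²)
h(c(5))/(-815) = (-15 + 5²)/(-815) = (-15 + 25)*(-1/815) = 10*(-1/815) = -2/163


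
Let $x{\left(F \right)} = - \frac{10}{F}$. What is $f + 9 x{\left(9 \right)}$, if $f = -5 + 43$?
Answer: $28$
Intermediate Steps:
$f = 38$
$f + 9 x{\left(9 \right)} = 38 + 9 \left(- \frac{10}{9}\right) = 38 - 10 = 28$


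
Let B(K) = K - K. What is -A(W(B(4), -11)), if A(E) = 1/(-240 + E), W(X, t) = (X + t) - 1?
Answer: 1/252 ≈ 0.0039683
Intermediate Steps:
B(K) = 0
W(X, t) = -1 + X + t
-A(W(B(4), -11)) = -1/(-240 + (-1 + 0 - 11)) = -1/(-240 - 12) = -1/(-252) = -1*(-1/252) = 1/252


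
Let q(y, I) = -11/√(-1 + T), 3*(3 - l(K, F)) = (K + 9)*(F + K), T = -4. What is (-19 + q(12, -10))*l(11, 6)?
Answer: 6289/3 - 3641*I*√5/15 ≈ 2096.3 - 542.77*I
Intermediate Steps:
l(K, F) = 3 - (9 + K)*(F + K)/3 (l(K, F) = 3 - (K + 9)*(F + K)/3 = 3 - (9 + K)*(F + K)/3)
q(y, I) = 11*I*√5/5 (q(y, I) = -11/√(-1 - 4) = -11*(-I*√5/5) = -(-11)*I*√5/5 = 11*I*√5/5)
(-19 + q(12, -10))*l(11, 6) = (-19 + 11*I*√5/5)*(3 - 3*6 - 3*11 - ⅓*11² - ⅓*6*11) = (-19 + 11*I*√5/5)*(3 - 18 - 33 - ⅓*121 - 22) = (-19 + 11*I*√5/5)*(3 - 18 - 33 - 121/3 - 22) = (-19 + 11*I*√5/5)*(-331/3) = 6289/3 - 3641*I*√5/15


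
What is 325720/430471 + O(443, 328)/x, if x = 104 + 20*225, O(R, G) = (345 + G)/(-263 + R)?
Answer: 270220385383/356739927120 ≈ 0.75747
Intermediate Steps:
O(R, G) = (345 + G)/(-263 + R)
x = 4604 (x = 104 + 4500 = 4604)
325720/430471 + O(443, 328)/x = 325720/430471 + ((345 + 328)/(-263 + 443))/4604 = 325720*(1/430471) + (673/180)*(1/4604) = 325720/430471 + ((1/180)*673)*(1/4604) = 325720/430471 + (673/180)*(1/4604) = 325720/430471 + 673/828720 = 270220385383/356739927120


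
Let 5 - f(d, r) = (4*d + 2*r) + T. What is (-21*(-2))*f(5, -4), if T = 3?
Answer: -420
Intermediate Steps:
f(d, r) = 2 - 4*d - 2*r (f(d, r) = 5 - ((4*d + 2*r) + 3) = 5 - ((2*r + 4*d) + 3) = 5 - (3 + 2*r + 4*d) = 5 + (-3 - 4*d - 2*r) = 2 - 4*d - 2*r)
(-21*(-2))*f(5, -4) = (-21*(-2))*(2 - 4*5 - 2*(-4)) = 42*(2 - 20 + 8) = 42*(-10) = -420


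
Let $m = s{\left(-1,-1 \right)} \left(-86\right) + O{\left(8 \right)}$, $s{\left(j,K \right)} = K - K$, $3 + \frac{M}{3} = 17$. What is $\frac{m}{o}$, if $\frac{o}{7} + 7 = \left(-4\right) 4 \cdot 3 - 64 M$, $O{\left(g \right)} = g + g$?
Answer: $- \frac{16}{19201} \approx -0.00083329$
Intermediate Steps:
$M = 42$ ($M = -9 + 3 \cdot 17 = -9 + 51 = 42$)
$s{\left(j,K \right)} = 0$
$O{\left(g \right)} = 2 g$
$m = 16$ ($m = 0 \left(-86\right) + 2 \cdot 8 = 0 + 16 = 16$)
$o = -19201$ ($o = -49 + 7 \left(\left(-4\right) 4 \cdot 3 - 2688\right) = -49 + 7 \left(\left(-16\right) 3 - 2688\right) = -49 + 7 \left(-48 - 2688\right) = -49 + 7 \left(-2736\right) = -49 - 19152 = -19201$)
$\frac{m}{o} = \frac{16}{-19201} = 16 \left(- \frac{1}{19201}\right) = - \frac{16}{19201}$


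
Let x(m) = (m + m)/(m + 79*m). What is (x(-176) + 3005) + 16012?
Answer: 760681/40 ≈ 19017.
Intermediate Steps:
x(m) = 1/40 (x(m) = (2*m)/((80*m)) = (2*m)*(1/(80*m)) = 1/40)
(x(-176) + 3005) + 16012 = (1/40 + 3005) + 16012 = 120201/40 + 16012 = 760681/40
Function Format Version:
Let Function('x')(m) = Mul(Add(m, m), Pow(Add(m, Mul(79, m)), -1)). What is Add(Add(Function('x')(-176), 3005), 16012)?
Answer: Rational(760681, 40) ≈ 19017.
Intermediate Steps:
Function('x')(m) = Rational(1, 40) (Function('x')(m) = Mul(Mul(2, m), Pow(Mul(80, m), -1)) = Mul(Mul(2, m), Mul(Rational(1, 80), Pow(m, -1))) = Rational(1, 40))
Add(Add(Function('x')(-176), 3005), 16012) = Add(Add(Rational(1, 40), 3005), 16012) = Add(Rational(120201, 40), 16012) = Rational(760681, 40)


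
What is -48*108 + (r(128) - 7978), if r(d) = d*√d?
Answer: -13162 + 1024*√2 ≈ -11714.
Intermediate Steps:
r(d) = d^(3/2)
-48*108 + (r(128) - 7978) = -48*108 + (128^(3/2) - 7978) = -5184 + (1024*√2 - 7978) = -5184 + (-7978 + 1024*√2) = -13162 + 1024*√2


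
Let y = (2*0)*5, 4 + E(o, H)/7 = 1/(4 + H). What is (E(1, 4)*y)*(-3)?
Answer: 0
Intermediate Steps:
E(o, H) = -28 + 7/(4 + H)
y = 0 (y = 0*5 = 0)
(E(1, 4)*y)*(-3) = ((7*(-15 - 4*4)/(4 + 4))*0)*(-3) = ((7*(-15 - 16)/8)*0)*(-3) = ((7*(1/8)*(-31))*0)*(-3) = -217/8*0*(-3) = 0*(-3) = 0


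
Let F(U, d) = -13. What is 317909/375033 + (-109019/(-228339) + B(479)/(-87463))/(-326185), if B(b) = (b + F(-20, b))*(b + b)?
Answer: 926618597979799024/1093101289241846751 ≈ 0.84770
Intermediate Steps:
B(b) = 2*b*(-13 + b) (B(b) = (b - 13)*(b + b) = (-13 + b)*(2*b) = 2*b*(-13 + b))
317909/375033 + (-109019/(-228339) + B(479)/(-87463))/(-326185) = 317909/375033 + (-109019/(-228339) + (2*479*(-13 + 479))/(-87463))/(-326185) = 317909*(1/375033) + (-109019*(-1/228339) + (2*479*466)*(-1/87463))*(-1/326185) = 317909/375033 + (109019/228339 + 446428*(-1/87463))*(-1/326185) = 317909/375033 + (109019/228339 - 446428/87463)*(-1/326185) = 317909/375033 - 92401794295/19971213957*(-1/326185) = 317909/375033 + 18480358859/1302862084912809 = 926618597979799024/1093101289241846751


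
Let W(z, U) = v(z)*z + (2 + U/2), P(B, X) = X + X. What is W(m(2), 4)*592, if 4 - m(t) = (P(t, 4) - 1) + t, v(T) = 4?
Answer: -9472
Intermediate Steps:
P(B, X) = 2*X
m(t) = -3 - t (m(t) = 4 - ((2*4 - 1) + t) = 4 - ((8 - 1) + t) = 4 - (7 + t) = 4 + (-7 - t) = -3 - t)
W(z, U) = 2 + U/2 + 4*z (W(z, U) = 4*z + (2 + U/2) = 2 + U/2 + 4*z)
W(m(2), 4)*592 = (2 + (½)*4 + 4*(-3 - 1*2))*592 = (2 + 2 + 4*(-3 - 2))*592 = (2 + 2 + 4*(-5))*592 = (2 + 2 - 20)*592 = -16*592 = -9472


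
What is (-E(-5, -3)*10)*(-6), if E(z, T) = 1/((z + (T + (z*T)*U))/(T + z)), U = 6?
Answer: -240/41 ≈ -5.8537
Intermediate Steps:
E(z, T) = (T + z)/(T + z + 6*T*z) (E(z, T) = 1/((z + (T + (z*T)*6))/(T + z)) = 1/((z + (T + (T*z)*6))/(T + z)) = 1/((z + (T + 6*T*z))/(T + z)) = 1/((T + z + 6*T*z)/(T + z)) = (T + z)/(T + z + 6*T*z))
(-E(-5, -3)*10)*(-6) = (-(-3 - 5)/(-3 - 5 + 6*(-3)*(-5))*10)*(-6) = (-(-8)/(-3 - 5 + 90)*10)*(-6) = (-(-8)/82*10)*(-6) = (-1*(-4/41)*10)*(-6) = ((4/41)*10)*(-6) = (40/41)*(-6) = -240/41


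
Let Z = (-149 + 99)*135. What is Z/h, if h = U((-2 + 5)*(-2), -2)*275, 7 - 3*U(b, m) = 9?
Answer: 405/11 ≈ 36.818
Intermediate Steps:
U(b, m) = -⅔ (U(b, m) = 7/3 - ⅓*9 = 7/3 - 3 = -⅔)
Z = -6750 (Z = -50*135 = -6750)
h = -550/3 (h = -⅔*275 = -550/3 ≈ -183.33)
Z/h = -6750/(-550/3) = -6750*(-3/550) = 405/11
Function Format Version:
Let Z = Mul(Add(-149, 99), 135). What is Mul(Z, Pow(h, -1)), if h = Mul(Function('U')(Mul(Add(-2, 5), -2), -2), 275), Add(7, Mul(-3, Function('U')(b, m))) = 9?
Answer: Rational(405, 11) ≈ 36.818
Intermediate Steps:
Function('U')(b, m) = Rational(-2, 3) (Function('U')(b, m) = Add(Rational(7, 3), Mul(Rational(-1, 3), 9)) = Add(Rational(7, 3), -3) = Rational(-2, 3))
Z = -6750 (Z = Mul(-50, 135) = -6750)
h = Rational(-550, 3) (h = Mul(Rational(-2, 3), 275) = Rational(-550, 3) ≈ -183.33)
Mul(Z, Pow(h, -1)) = Mul(-6750, Pow(Rational(-550, 3), -1)) = Mul(-6750, Rational(-3, 550)) = Rational(405, 11)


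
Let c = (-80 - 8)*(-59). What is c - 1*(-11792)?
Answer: 16984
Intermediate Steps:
c = 5192 (c = -88*(-59) = 5192)
c - 1*(-11792) = 5192 - 1*(-11792) = 5192 + 11792 = 16984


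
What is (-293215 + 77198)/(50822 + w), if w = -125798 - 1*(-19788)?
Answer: 216017/55188 ≈ 3.9142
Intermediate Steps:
w = -106010 (w = -125798 + 19788 = -106010)
(-293215 + 77198)/(50822 + w) = (-293215 + 77198)/(50822 - 106010) = -216017/(-55188) = -216017*(-1/55188) = 216017/55188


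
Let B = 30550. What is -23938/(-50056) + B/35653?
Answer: 1191336157/892323284 ≈ 1.3351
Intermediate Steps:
-23938/(-50056) + B/35653 = -23938/(-50056) + 30550/35653 = -23938*(-1/50056) + 30550*(1/35653) = 11969/25028 + 30550/35653 = 1191336157/892323284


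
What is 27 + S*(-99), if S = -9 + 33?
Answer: -2349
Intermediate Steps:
S = 24
27 + S*(-99) = 27 + 24*(-99) = 27 - 2376 = -2349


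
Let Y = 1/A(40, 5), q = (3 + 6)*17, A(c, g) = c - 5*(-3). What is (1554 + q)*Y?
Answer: 1707/55 ≈ 31.036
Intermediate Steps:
A(c, g) = 15 + c (A(c, g) = c + 15 = 15 + c)
q = 153 (q = 9*17 = 153)
Y = 1/55 (Y = 1/(15 + 40) = 1/55 ≈ 0.018182)
(1554 + q)*Y = (1554 + 153)*(1/55) = 1707*(1/55) = 1707/55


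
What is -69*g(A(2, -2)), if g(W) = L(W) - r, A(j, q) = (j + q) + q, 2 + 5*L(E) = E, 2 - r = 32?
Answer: -10074/5 ≈ -2014.8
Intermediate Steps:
r = -30 (r = 2 - 1*32 = 2 - 32 = -30)
L(E) = -⅖ + E/5
A(j, q) = j + 2*q
g(W) = 148/5 + W/5 (g(W) = (-⅖ + W/5) - 1*(-30) = (-⅖ + W/5) + 30 = 148/5 + W/5)
-69*g(A(2, -2)) = -69*(148/5 + (2 + 2*(-2))/5) = -69*(148/5 + (2 - 4)/5) = -69*(148/5 + (⅕)*(-2)) = -69*(148/5 - ⅖) = -69*146/5 = -10074/5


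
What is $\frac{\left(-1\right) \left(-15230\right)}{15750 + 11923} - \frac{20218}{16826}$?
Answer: $- \frac{151616367}{232812949} \approx -0.65124$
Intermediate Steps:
$\frac{\left(-1\right) \left(-15230\right)}{15750 + 11923} - \frac{20218}{16826} = \frac{15230}{27673} - \frac{10109}{8413} = - \frac{151616367}{232812949}$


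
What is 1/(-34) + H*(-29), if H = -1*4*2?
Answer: 7887/34 ≈ 231.97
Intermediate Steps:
H = -8 (H = -4*2 = -8)
1/(-34) + H*(-29) = 1/(-34) - 8*(-29) = -1/34 + 232 = 7887/34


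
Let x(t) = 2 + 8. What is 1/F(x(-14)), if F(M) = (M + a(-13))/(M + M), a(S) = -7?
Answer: 20/3 ≈ 6.6667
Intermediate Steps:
x(t) = 10
F(M) = (-7 + M)/(2*M) (F(M) = (M - 7)/(M + M) = (-7 + M)/((2*M)) = (-7 + M)*(1/(2*M)) = (-7 + M)/(2*M))
1/F(x(-14)) = 1/((½)*(-7 + 10)/10) = 1/((½)*(⅒)*3) = 1/(3/20) = 20/3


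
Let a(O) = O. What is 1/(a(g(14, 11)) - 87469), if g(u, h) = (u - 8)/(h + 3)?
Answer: -7/612280 ≈ -1.1433e-5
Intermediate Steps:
g(u, h) = (-8 + u)/(3 + h)
1/(a(g(14, 11)) - 87469) = 1/((-8 + 14)/(3 + 11) - 87469) = 1/(6/14 - 87469) = 1/((1/14)*6 - 87469) = 1/(3/7 - 87469) = 1/(-612280/7) = -7/612280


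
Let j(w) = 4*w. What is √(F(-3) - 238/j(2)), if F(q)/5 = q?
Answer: I*√179/2 ≈ 6.6895*I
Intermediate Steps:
F(q) = 5*q
√(F(-3) - 238/j(2)) = √(5*(-3) - 238/(4*2)) = √(-15 - 238/8) = √(-15 - 238*⅛) = √(-15 - 119/4) = √(-179/4) = I*√179/2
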